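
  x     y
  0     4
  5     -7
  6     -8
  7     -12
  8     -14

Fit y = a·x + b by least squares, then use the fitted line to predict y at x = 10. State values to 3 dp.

Setting ∂/∂a … = 0 gives: 174·a + 26·b = -279;  26·a + 5·b = -37.
(Σx·x = 174, Σx = 26, Σ1 = 5, Σx·y = -279, Σy = -37.)
Eliminating b: 5·(row 1) − 26·(row 2) gives 194·a = 5·(-279) − 26·(-37) = -433, so a = -433/194.
Then b = ((-37) − 26·(-433/194))/5 = 408/97.
At x = 10: ŷ = (-433/194)·(10) + (408/97)·(1) = -1757/97.

ŷ = -18.113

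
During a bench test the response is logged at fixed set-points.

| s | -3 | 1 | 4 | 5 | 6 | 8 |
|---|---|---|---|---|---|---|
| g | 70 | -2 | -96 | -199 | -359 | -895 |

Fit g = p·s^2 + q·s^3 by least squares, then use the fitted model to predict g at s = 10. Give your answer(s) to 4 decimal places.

Sums needed: Σs^2·s^2 = 6355, Σs^2·s^3 = 44451, Σs^3·s^3 = 329251.
Right-hand side: Σs^2·g = -76087, Σs^3·g = -568695.
So AᵀA·[p, q]ᵀ = Aᵀg: [[6355, 44451]; [44451, 329251]]·[p, q]ᵀ = [-76087, -568695]ᵀ.
Determinant 6355·329251 − 44451² = 116498704.
p = ((-76087)·329251 − 44451·(-568695))/116498704 = 14208788/7281169; q = (6355·(-568695) − 44451·(-76087))/116498704 = -14494593/7281169.
At s = 10: ĝ = (14208788/7281169)·(100) + (-14494593/7281169)·(1000) = -13073714200/7281169.

ĝ = -1795.5515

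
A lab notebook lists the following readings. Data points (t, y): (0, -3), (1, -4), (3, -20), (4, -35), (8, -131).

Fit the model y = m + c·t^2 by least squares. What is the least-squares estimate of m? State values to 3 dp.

Sums needed: Σ1 = 5, Σt^2 = 90, Σt^2·t^2 = 4434.
And Σy = -193, Σt^2·y = -9128.
Determinant 5·4434 − 90² = 14070.
m = ((-193)·4434 − 90·(-9128))/14070 = -5707/2345; c = (5·(-9128) − 90·(-193))/14070 = -2827/1407.

m = -2.434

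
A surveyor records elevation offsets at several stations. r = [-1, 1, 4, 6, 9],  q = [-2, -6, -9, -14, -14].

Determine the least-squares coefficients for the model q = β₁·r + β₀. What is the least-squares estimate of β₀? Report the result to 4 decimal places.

β₀ = -4.2197

Normal-equation sums: Σr·r = 135, Σr = 19, Σ1 = 5.
Moment sums: Σr·q = -250, Σq = -45.
Determinant 135·5 − 19² = 314.
β₁ = ((-250)·5 − 19·(-45))/314 = -395/314; β₀ = (135·(-45) − 19·(-250))/314 = -1325/314.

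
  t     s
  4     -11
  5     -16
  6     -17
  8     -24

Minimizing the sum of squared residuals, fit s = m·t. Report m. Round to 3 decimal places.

Entries of MᵀM: Σt·t = 141.
For Mᵀs: Σt·s = -418.
Hence m = -418 / 141 ≈ -2.96454.

m = -2.965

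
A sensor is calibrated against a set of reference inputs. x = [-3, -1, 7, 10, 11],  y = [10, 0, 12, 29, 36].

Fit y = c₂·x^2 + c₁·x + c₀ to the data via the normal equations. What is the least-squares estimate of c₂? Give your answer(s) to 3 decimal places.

With design matrix A, AᵀA = [[27124, 2646, 280]; [2646, 280, 24]; [280, 24, 5]] and Aᵀy = [7934, 740, 87]ᵀ.
Inverting the 3×3 Gram matrix, [c₂, c₁, c₀]ᵀ = [106066/238459, -371473/238459, -7439/238459]ᵀ.

c₂ = 0.445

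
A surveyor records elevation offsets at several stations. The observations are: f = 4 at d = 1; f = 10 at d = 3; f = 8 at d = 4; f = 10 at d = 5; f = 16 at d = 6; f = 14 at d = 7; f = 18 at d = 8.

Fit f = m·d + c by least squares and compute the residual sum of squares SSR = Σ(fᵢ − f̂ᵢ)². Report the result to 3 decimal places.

SSR = 18.902

Forming AᵀA = [[200, 34]; [34, 7]] and Aᵀf = [454, 80]ᵀ gives AᵀA·[m, c]ᵀ = Aᵀf.
Δ = 200·7 − 34² = 244.
m = (454·7 − 34·80)/244 = 229/122; c = (200·80 − 34·454)/244 = 141/61.
Residuals: -23/122, 251/122, -111/61, -207/122, 148/61, -177/122, 41/61; SSR = 1153/61.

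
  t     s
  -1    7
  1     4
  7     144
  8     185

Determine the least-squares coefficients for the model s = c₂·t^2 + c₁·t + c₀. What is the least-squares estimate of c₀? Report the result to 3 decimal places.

c₀ = 2.715

XᵀX·[c₂, c₁, c₀]ᵀ = Xᵀs reads: 6499·c₂ + 855·c₁ + 115·c₀ = 18907;  855·c₂ + 115·c₁ + 15·c₀ = 2485;  115·c₂ + 15·c₁ + 4·c₀ = 340.
(Σt^2·t^2 = 6499, Σt^2·t = 855, Σt^2 = 115, Σt·t = 115, Σt = 15, Σ1 = 4, Σt^2·s = 18907, Σt·s = 2485, Σs = 340.)
Solving the 3×3 system (Gaussian elimination) gives c₂ = 3169/1068, c₁ = -287/356, c₀ = 725/267.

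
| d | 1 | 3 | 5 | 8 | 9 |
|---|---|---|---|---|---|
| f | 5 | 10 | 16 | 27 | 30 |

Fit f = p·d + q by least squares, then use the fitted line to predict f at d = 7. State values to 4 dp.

f̂ = 23.3616

The normal system XᵀX·[p, q]ᵀ = Xᵀf is [[180, 26]; [26, 5]]·[p, q]ᵀ = [601, 88]ᵀ.
Eliminating q: 5·(row 1) − 26·(row 2) gives 224·p = 5·601 − 26·88 = 717, so p = 717/224.
Then q = (88 − 26·(717/224))/5 = 107/112.
At d = 7: f̂ = (717/224)·(7) + (107/112)·(1) = 5233/224.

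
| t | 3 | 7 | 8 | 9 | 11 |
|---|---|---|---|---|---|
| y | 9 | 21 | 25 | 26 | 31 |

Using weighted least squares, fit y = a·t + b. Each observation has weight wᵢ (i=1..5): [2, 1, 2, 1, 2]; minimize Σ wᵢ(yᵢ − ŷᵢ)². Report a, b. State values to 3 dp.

a = 2.787, b = 1.224

Normal-equation sums: Σwᵢ·t·t = 518, Σwᵢ·t = 60, Σwᵢ·1 = 8.
And Σwᵢ·t·y = 1517, Σwᵢ·y = 177.
Normal equations: [[518, 60]; [60, 8]]·[a, b]ᵀ = [1517, 177]ᵀ.
Determinant 518·8 − 60² = 544.
a = (1517·8 − 60·177)/544 = 379/136; b = (518·177 − 60·1517)/544 = 333/272.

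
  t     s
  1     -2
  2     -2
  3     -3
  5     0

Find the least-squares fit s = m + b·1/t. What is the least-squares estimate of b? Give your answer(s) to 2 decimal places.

b = -1.20

Compute the Gram sums: Σ1 = 4, Σ1/t = 61/30, Σ1/t·1/t = 1261/900.
And Σs = -7, Σ1/t·s = -4.
MᵀM·[m, b]ᵀ = Mᵀs becomes [[4, 61/30]; [61/30, 1261/900]]·[m, b]ᵀ = [-7, -4]ᵀ.
det = 4·(1261/900) − (61/30)² = 147/100.
m = ((-7)·(1261/900) − (61/30)·(-4))/(147/100) = -1507/1323; b = (4·(-4) − (61/30)·(-7))/(147/100) = -530/441.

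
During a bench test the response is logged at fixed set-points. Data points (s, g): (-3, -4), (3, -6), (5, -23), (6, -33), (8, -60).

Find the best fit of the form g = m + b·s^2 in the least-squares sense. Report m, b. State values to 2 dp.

m = 3.40, b = -1.00

Sums needed: Σ1 = 5, Σs^2 = 143, Σs^2·s^2 = 6179.
Moment sums: Σg = -126, Σs^2·g = -5693.
Normal equations: [[5, 143]; [143, 6179]]·[m, b]ᵀ = [-126, -5693]ᵀ.
Δ = 5·6179 − 143² = 10446.
m = ((-126)·6179 − 143·(-5693))/10446 = 35545/10446; b = (5·(-5693) − 143·(-126))/10446 = -10447/10446.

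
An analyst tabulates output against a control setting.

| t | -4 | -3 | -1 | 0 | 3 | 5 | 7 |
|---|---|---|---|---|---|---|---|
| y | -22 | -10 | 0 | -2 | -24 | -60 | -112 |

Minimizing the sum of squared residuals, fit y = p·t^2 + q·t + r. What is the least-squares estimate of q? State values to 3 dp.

q = -2.365

The normal system XᵀX·[p, q, r]ᵀ = Xᵀy is [[3445, 403, 109]; [403, 109, 7]; [109, 7, 7]]·[p, q, r]ᵀ = [-7646, -1038, -230]ᵀ.
Inverting the 3×3 Gram matrix, [p, q, r]ᵀ = [-51635/26784, -63341/26784, -6337/13392]ᵀ.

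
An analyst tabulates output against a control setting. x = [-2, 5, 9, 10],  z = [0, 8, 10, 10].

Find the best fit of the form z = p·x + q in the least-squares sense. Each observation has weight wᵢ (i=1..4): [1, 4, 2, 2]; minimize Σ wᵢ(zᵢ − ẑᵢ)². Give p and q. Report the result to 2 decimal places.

Setting ∂/∂p … = 0 gives: 466·p + 56·q = 540;  56·p + 9·q = 72.
det = 466·9 − 56² = 1058.
p = (540·9 − 56·72)/1058 = 18/23; q = (466·72 − 56·540)/1058 = 72/23.

p = 0.78, q = 3.13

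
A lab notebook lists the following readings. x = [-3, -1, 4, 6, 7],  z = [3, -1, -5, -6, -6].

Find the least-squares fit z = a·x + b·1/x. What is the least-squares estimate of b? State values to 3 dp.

b = 1.673

Sums needed: Σx·x = 111, Σx·1/x = 5, Σ1/x·1/x = 8621/7056.
And Σx·z = -106, Σ1/x·z = -87/28.
Normal equations: [[111, 5]; [5, 8621/7056]]·[a, b]ᵀ = [-106, -87/28]ᵀ.
Eliminating b: (8621/7056)·(row 1) − 5·(row 2) gives (260177/2352)·a = (8621/7056)·(-106) − 5·(-87/28) = -402103/3528, so a = -804206/780531.
Then b = ((-87/28) − 5·(-804206/780531))/(8621/7056) = 435372/260177.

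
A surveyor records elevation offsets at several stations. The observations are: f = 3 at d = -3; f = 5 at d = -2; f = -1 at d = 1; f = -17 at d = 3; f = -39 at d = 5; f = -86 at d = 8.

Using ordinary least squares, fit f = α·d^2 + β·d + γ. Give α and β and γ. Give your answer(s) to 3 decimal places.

With design matrix M, MᵀM = [[4900, 630, 112]; [630, 112, 12]; [112, 12, 6]] and Mᵀf = [-6586, -954, -135]ᵀ.
Inverting the 3×3 Gram matrix, [α, β, γ]ᵀ = [-60078/61789, -29013/8827, 39253/17654]ᵀ.

α = -0.972, β = -3.287, γ = 2.223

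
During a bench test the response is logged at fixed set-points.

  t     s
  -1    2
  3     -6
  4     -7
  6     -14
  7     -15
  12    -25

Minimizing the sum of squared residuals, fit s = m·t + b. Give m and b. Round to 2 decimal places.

m = -2.12, b = 0.13

Normal-equation sums: Σt·t = 255, Σt = 31, Σ1 = 6.
And Σt·s = -537, Σs = -65.
XᵀX·[m, b]ᵀ = Xᵀs becomes [[255, 31]; [31, 6]]·[m, b]ᵀ = [-537, -65]ᵀ.
det = 255·6 − 31² = 569.
m = ((-537)·6 − 31·(-65))/569 = -1207/569; b = (255·(-65) − 31·(-537))/569 = 72/569.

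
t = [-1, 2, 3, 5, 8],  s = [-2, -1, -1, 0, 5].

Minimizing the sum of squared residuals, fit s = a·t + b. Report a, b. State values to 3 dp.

a = 0.743, b = -2.327

The normal equations are: 103·a + 17·b = 37;  17·a + 5·b = 1.
(Σt·t = 103, Σt = 17, Σ1 = 5, Σt·s = 37, Σs = 1.)
Determinant 103·5 − 17² = 226.
a = (37·5 − 17·1)/226 = 84/113; b = (103·1 − 17·37)/226 = -263/113.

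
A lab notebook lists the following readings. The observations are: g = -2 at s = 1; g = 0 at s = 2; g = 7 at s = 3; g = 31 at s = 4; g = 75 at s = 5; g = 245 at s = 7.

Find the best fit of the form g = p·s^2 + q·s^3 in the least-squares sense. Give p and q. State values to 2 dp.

p = -2.14, q = 1.02

From the data, Σs^2·s^2 = 3380, Σs^2·s^3 = 21232, Σs^3·s^3 = 138164.
And Σs^2·g = 14437, Σs^3·g = 95581.
Δ = 3380·138164 − 21232² = 16196496.
p = (14437·138164 − 21232·95581)/16196496 = -8675531/4049124; q = (3380·95581 − 21232·14437)/16196496 = 4134349/4049124.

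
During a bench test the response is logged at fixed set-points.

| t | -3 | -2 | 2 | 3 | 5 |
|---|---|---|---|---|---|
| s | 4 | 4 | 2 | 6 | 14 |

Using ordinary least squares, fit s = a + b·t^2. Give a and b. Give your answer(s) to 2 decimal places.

The normal equations are: 5·a + 51·b = 30;  51·a + 819·b = 464.
det = 5·819 − 51² = 1494.
a = (30·819 − 51·464)/1494 = 151/249; b = (5·464 − 51·30)/1494 = 395/747.

a = 0.61, b = 0.53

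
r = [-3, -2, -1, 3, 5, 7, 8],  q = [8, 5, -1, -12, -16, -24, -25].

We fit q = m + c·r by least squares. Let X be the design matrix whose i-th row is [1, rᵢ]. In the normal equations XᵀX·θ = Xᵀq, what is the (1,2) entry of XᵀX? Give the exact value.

Row 1 ↔ basis 1, column 2 ↔ basis r, so (XᵀX)_{1,2} = Σᵢ r = (1)·(-3) + (1)·(-2) + (1)·(-1) + (1)·(3) + (1)·(5) + (1)·(7) + (1)·(8) = 17.

17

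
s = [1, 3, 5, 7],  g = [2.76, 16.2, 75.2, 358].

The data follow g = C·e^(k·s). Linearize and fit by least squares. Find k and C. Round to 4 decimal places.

k = 0.8066, C = 1.3152

With ln gᵢ as the transformed response and sᵢ as the regressor:
Over the data: Σs = 16.0000, Σ(s)² = 84.0000, Σln g = 14.0009, Σs·ln g = 72.1348.
Normal system: [[84.0000, 16.0000]; [16.0000, 4]]·[k, ln C]ᵀ = [72.1348, 14.0009]ᵀ.
Solving (det = 80.0000): k = 0.80655, ln C = 0.27402, so C = exp(0.27402) = 1.31524.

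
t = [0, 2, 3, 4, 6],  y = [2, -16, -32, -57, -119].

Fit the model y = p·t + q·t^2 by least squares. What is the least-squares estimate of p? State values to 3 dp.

Entries of AᵀA: Σt·t = 65, Σt·t^2 = 315, Σt^2·t^2 = 1649.
And Σt·y = -1070, Σt^2·y = -5548.
Normal equations: [[65, 315]; [315, 1649]]·[p, q]ᵀ = [-1070, -5548]ᵀ.
Eliminating q: 1649·(row 1) − 315·(row 2) gives 7960·p = 1649·(-1070) − 315·(-5548) = -16810, so p = -1681/796.
Then q = ((-5548) − 315·(-1681/796))/1649 = -2357/796.

p = -2.112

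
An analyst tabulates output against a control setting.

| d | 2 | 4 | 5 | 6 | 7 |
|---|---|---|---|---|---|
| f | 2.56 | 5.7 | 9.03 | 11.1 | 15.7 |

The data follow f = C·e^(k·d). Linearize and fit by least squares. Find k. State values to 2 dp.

k = 0.36

Taking logs, ln f = k·d + ln C, so regress ln f on d.
AᵀA = [[130.0000, 24.0000]; [24.0000, 5]], rhs = [53.5619, 10.0416]ᵀ  (here Σd = 24.0000, Σ(d)² = 130.0000, Σln f = 10.0416, Σd·ln f = 53.5619).
Slope k = (n·Σd·ln f − Σd·Σln f)/(n·Σ(d)² − (Σd)²) = (5·53.5619 − 24.0000·10.0416)/74.0000 = 0.36230; ln C = (Σln f − k·Σd)/n = 0.26927.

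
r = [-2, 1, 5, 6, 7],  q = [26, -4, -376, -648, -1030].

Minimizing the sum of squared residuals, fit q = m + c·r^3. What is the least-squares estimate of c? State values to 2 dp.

c = -3.00

Entries of AᵀA: Σ1 = 5, Σr^3 = 677, Σr^3·r^3 = 179995.
For Aᵀq: Σq = -2032, Σr^3·q = -540470.
Normal equations: [[5, 677]; [677, 179995]]·[m, c]ᵀ = [-2032, -540470]ᵀ.
Determinant 5·179995 − 677² = 441646.
m = ((-2032)·179995 − 677·(-540470))/441646 = 3225/9601; c = (5·(-540470) − 677·(-2032))/441646 = -28841/9601.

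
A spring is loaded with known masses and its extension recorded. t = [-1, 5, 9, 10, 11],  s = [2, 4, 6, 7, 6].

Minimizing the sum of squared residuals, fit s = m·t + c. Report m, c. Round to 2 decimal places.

m = 0.39, c = 2.33

The normal system XᵀX·[m, c]ᵀ = Xᵀs is [[328, 34]; [34, 5]]·[m, c]ᵀ = [208, 25]ᵀ.
Determinant 328·5 − 34² = 484.
m = (208·5 − 34·25)/484 = 95/242; c = (328·25 − 34·208)/484 = 282/121.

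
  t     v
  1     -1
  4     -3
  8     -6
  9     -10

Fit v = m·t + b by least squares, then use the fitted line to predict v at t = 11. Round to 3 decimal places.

v̂ = -10.500

Sums needed: Σt·t = 162, Σt = 22, Σ1 = 4.
Moment sums: Σt·v = -151, Σv = -20.
Determinant 162·4 − 22² = 164.
m = ((-151)·4 − 22·(-20))/164 = -1; b = (162·(-20) − 22·(-151))/164 = 1/2.
At t = 11: v̂ = (-1)·(11) + (1/2)·(1) = -21/2.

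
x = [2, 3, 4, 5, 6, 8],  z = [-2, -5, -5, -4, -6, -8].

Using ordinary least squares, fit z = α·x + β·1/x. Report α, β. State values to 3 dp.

α = -0.958, β = -1.910

From the data, Σx·x = 154, Σx·1/x = 6, Σ1/x·1/x = 7301/14400.
Moment sums: Σx·z = -159, Σ1/x·z = -403/60.
Normal equations: [[154, 6]; [6, 7301/14400]]·[α, β]ᵀ = [-159, -403/60]ᵀ.
Eliminating β: (7301/14400)·(row 1) − 6·(row 2) gives (302977/7200)·α = (7301/14400)·(-159) − 6·(-403/60) = -193513/4800, so α = -580539/605954.
Then β = ((-403/60) − 6·(-580539/605954))/(7301/14400) = -578640/302977.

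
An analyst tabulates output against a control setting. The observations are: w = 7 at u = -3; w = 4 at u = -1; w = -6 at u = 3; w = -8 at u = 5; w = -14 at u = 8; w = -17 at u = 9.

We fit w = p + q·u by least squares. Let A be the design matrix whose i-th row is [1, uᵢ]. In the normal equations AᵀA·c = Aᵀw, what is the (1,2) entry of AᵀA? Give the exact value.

21

Row 1 ↔ basis 1, column 2 ↔ basis u, so (AᵀA)_{1,2} = Σᵢ u = (1)·(-3) + (1)·(-1) + (1)·(3) + (1)·(5) + (1)·(8) + (1)·(9) = 21.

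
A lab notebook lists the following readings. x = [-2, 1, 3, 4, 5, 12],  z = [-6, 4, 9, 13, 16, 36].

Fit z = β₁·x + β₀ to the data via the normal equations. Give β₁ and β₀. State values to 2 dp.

β₁ = 2.99, β₀ = 0.55

The normal system MᵀM·[β₁, β₀]ᵀ = Mᵀz is [[199, 23]; [23, 6]]·[β₁, β₀]ᵀ = [607, 72]ᵀ.
Eliminating β₀: 6·(row 1) − 23·(row 2) gives 665·β₁ = 6·607 − 23·72 = 1986, so β₁ = 1986/665.
Then β₀ = (72 − 23·(1986/665))/6 = 367/665.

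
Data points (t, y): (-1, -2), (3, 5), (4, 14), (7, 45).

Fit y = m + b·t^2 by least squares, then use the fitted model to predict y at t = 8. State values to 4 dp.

Normal-equation sums: Σ1 = 4, Σt^2 = 75, Σt^2·t^2 = 2739.
And Σy = 62, Σt^2·y = 2472.
Eliminating b: 2739·(row 1) − 75·(row 2) gives 5331·m = 2739·62 − 75·2472 = -15582, so m = -5194/1777.
Then b = (2472 − 75·(-5194/1777))/2739 = 1746/1777.
At t = 8: ŷ = (-5194/1777)·(1) + (1746/1777)·(64) = 106550/1777.

ŷ = 59.9606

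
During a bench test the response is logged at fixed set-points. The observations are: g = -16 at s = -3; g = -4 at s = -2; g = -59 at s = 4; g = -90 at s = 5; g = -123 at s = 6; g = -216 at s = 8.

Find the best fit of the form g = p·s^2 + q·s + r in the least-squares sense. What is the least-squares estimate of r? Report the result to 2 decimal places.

r = 1.79

AᵀA·[p, q, r]ᵀ = Aᵀg reads: 6370·p + 882·q + 154·r = -21606;  882·p + 154·q + 18·r = -3096;  154·p + 18·q + 6·r = -508.
Inverting the 3×3 Gram matrix, [p, q, r]ᵀ = [-14737/4900, -10809/3500, 224/125]ᵀ.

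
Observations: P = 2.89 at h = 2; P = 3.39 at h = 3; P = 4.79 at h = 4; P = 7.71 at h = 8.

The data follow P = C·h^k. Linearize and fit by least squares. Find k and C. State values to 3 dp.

k = 0.736, C = 1.658

Let Y = ln P. Fitting Y = k·ln h + ln C by least squares:
Σln h = 5.2575, Σ(ln h)² = 7.9333, Σln P = 5.8911, Σln h·ln P = 8.4958.
Equations: 7.9333·k + 5.2575·ln C = 8.4958;  5.2575·k + 4·ln C = 5.8911.
Slope k = (n·Σln h·ln P − Σln h·Σln P)/(n·Σ(ln h)² − (Σln h)²) = (4·8.4958 − 5.2575·5.8911)/4.0919 = 0.73574; ln C = (Σln P − k·Σln h)/n = 0.50575, so C = exp(0.50575) = 1.65823.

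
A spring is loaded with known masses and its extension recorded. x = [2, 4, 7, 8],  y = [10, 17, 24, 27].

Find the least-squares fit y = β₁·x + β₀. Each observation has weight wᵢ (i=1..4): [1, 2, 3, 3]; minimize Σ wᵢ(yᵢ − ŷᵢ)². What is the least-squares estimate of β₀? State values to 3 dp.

The normal system MᵀWM·[β₁, β₀]ᵀ = MᵀWy is [[375, 55]; [55, 9]]·[β₁, β₀]ᵀ = [1308, 197]ᵀ.
det = 375·9 − 55² = 350.
β₁ = (1308·9 − 55·197)/350 = 937/350; β₀ = (375·197 − 55·1308)/350 = 387/70.

β₀ = 5.529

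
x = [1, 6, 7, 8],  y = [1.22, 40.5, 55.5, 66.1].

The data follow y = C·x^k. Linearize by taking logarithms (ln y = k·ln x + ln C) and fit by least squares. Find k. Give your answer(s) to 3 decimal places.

Taking logs, ln y = k·ln x + ln C, so regress ln y on ln x.
AᵀA = [[11.3210, 5.8171]; [5.8171, 4]], rhs = [23.1627, 12.1077]ᵀ  (here Σln x = 5.8171, Σ(ln x)² = 11.3210, Σln y = 12.1077, Σln x·ln y = 23.1627).
Slope k = (n·Σln x·ln y − Σln x·Σln y)/(n·Σ(ln x)² − (Σln x)²) = (4·23.1627 − 5.8171·12.1077)/11.4454 = 1.94128; ln C = (Σln y − k·Σln x)/n = 0.20376.

k = 1.941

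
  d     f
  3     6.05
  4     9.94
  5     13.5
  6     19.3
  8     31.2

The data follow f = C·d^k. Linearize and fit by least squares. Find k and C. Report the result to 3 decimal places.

k = 1.666, C = 0.967

Let Y = ln f. Fitting Y = k·ln d + ln C by least squares:
XᵀX = [[13.2535, 7.9655]; [7.9655, 5]], rhs = [21.8081, 13.0998]ᵀ  (here Σln d = 7.9655, Σ(ln d)² = 13.2535, Σln f = 13.0998, Σln d·ln f = 21.8081).
Slope k = (n·Σln d·ln f − Σln d·Σln f)/(n·Σ(ln d)² − (Σln d)²) = (5·21.8081 − 7.9655·13.0998)/2.8177 = 1.66556; ln C = (Σln f − k·Σln d)/n = -0.03346, so C = exp(-0.03346) = 0.96709.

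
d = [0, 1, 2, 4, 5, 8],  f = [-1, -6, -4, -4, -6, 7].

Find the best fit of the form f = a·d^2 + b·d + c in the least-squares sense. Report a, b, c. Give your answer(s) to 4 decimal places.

a = 0.5081, b = -3.0409, c = -1.5117

The normal equations are: 4994·a + 710·b + 110·c = 212;  710·a + 110·b + 20·c = -4;  110·a + 20·b + 6·c = -14.
Solving the 3×3 system (Gaussian elimination) gives a = 283/557, b = -8469/2785, c = -842/557.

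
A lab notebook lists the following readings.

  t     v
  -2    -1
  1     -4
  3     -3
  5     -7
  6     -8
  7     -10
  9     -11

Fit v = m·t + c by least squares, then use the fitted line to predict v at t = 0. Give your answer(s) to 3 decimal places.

Compute the Gram sums: Σt·t = 205, Σt = 29, Σ1 = 7.
Right-hand side: Σt·v = -263, Σv = -44.
So AᵀA·[m, c]ᵀ = Aᵀv: [[205, 29]; [29, 7]]·[m, c]ᵀ = [-263, -44]ᵀ.
det = 205·7 − 29² = 594.
m = ((-263)·7 − 29·(-44))/594 = -565/594; c = (205·(-44) − 29·(-263))/594 = -1393/594.
At t = 0: v̂ = (-565/594)·(0) + (-1393/594)·(1) = -1393/594.

v̂ = -2.345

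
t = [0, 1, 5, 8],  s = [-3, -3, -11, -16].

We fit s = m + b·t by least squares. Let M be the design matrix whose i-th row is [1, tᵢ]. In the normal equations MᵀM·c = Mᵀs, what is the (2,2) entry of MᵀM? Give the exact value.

Row 2 ↔ basis t, column 2 ↔ basis t, so (MᵀM)_{2,2} = Σᵢ (t)·(t) = (0)·(0) + (1)·(1) + (5)·(5) + (8)·(8) = 90.

90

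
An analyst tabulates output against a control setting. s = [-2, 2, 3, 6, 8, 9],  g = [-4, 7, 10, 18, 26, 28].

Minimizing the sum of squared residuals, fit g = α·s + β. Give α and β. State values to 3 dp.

Forming MᵀM = [[198, 26]; [26, 6]] and Mᵀg = [620, 85]ᵀ gives MᵀM·[α, β]ᵀ = Mᵀg.
det = 198·6 − 26² = 512.
α = (620·6 − 26·85)/512 = 755/256; β = (198·85 − 26·620)/512 = 355/256.

α = 2.949, β = 1.387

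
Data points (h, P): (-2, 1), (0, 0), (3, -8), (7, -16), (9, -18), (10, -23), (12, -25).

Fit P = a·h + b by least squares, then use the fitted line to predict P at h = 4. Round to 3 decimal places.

Entries of AᵀA: Σh·h = 387, Σh = 39, Σ1 = 7.
For AᵀP: Σh·P = -830, ΣP = -89.
Normal equations: [[387, 39]; [39, 7]]·[a, b]ᵀ = [-830, -89]ᵀ.
Eliminating b: 7·(row 1) − 39·(row 2) gives 1188·a = 7·(-830) − 39·(-89) = -2339, so a = -2339/1188.
Then b = ((-89) − 39·(-2339/1188))/7 = -691/396.
At h = 4: P̂ = (-2339/1188)·(4) + (-691/396)·(1) = -1039/108.

P̂ = -9.620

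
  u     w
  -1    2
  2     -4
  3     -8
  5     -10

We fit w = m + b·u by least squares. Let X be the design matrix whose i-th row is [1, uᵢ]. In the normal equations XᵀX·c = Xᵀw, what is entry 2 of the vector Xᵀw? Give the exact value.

-84

Entry 2 ↔ basis u, so (Xᵀw)_{2} = Σᵢ (u)·wᵢ = (-1)·(2) + (2)·(-4) + (3)·(-8) + (5)·(-10) = -84.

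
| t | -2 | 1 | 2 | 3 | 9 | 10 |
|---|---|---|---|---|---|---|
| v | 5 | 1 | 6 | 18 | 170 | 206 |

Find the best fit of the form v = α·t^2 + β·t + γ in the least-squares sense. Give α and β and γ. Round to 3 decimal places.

α = 2.038, β = 0.584, γ = -2.160

The normal system MᵀM·[α, β, γ]ᵀ = Mᵀv is [[16675, 1757, 199]; [1757, 199, 23]; [199, 23, 6]]·[α, β, γ]ᵀ = [34577, 3647, 406]ᵀ.
Inverting the 3×3 Gram matrix, [α, β, γ]ᵀ = [156821/76956, 224803/384780, -138519/64130]ᵀ.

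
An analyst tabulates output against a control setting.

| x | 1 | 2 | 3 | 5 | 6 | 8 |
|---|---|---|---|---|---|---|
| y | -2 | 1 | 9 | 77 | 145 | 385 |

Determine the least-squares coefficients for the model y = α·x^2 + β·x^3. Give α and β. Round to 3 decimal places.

Forming AᵀA = [[6115, 43945]; [43945, 325219]] and Aᵀy = [31868, 238314]ᵀ gives AᵀA·[α, β]ᵀ = Aᵀy.
det = 6115·325219 − 43945² = 57551160.
α = (31868·325219 − 43945·238314)/57551160 = -54314819/28775580; β = (6115·238314 − 43945·31868)/57551160 = 5685085/5755116.

α = -1.888, β = 0.988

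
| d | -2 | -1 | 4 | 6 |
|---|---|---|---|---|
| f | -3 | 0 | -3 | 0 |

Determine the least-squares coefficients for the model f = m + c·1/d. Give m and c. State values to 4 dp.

Normal-equation sums: Σ1 = 4, Σ1/d = -13/12, Σ1/d·1/d = 193/144.
Moment sums: Σf = -6, Σ1/d·f = 3/4.
So AᵀA·[m, c]ᵀ = Aᵀf: [[4, -13/12]; [-13/12, 193/144]]·[m, c]ᵀ = [-6, 3/4]ᵀ.
Δ = 4·(193/144) − (-13/12)² = 67/16.
m = ((-6)·(193/144) − (-13/12)·(3/4))/(67/16) = -347/201; c = (4·(3/4) − (-13/12)·(-6))/(67/16) = -56/67.

m = -1.7264, c = -0.8358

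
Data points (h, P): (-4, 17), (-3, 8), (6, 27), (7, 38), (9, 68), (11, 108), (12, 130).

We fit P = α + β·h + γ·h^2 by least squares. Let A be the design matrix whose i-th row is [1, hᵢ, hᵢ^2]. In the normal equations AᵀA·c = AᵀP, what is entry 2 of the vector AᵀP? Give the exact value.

Entry 2 ↔ basis h, so (AᵀP)_{2} = Σᵢ (h)·Pᵢ = (-4)·(17) + (-3)·(8) + (6)·(27) + (7)·(38) + (9)·(68) + (11)·(108) + (12)·(130) = 3696.

3696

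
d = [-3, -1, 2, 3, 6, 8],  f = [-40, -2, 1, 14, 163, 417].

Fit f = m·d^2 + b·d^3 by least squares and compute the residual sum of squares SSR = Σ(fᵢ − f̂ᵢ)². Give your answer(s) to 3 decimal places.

SSR = 1.591

Setting ∂/∂m … = 0 gives: 5571·m + 40575·b = 32324;  40575·m + 310323·b = 250180.
(Σd^2·d^2 = 5571, Σd^2·d^3 = 40575, Σd^3·d^3 = 310323, Σd^2·f = 32324, Σd^3·f = 250180.)
det = 5571·310323 − 40575² = 82478808.
m = (32324·310323 − 40575·250180)/82478808 = -5007202/3436617; b = (5571·250180 − 40575·32324)/82478808 = 3425270/3436617.
Residuals: 27476/1145539, 519746/1145539, -1312245/1145539, 231722/1145539, 189841/1145539, -69341/1145539; SSR = 1822217/1145539.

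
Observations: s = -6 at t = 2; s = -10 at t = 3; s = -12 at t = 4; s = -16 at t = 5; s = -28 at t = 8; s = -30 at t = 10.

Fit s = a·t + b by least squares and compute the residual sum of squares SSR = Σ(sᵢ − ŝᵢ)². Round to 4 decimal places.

SSR = 10.6479

Entries of AᵀA: Σt·t = 218, Σt = 32, Σ1 = 6.
Moment sums: Σt·s = -694, Σs = -102.
Δ = 218·6 − 32² = 284.
a = ((-694)·6 − 32·(-102))/284 = -225/71; b = (218·(-102) − 32·(-694))/284 = -7/71.
Residuals: 31/71, -28/71, 55/71, -4/71, -181/71, 127/71; SSR = 756/71.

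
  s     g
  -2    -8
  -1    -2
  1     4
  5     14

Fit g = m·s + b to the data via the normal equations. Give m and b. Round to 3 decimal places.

Forming MᵀM = [[31, 3]; [3, 4]] and Mᵀg = [92, 8]ᵀ gives MᵀM·[m, b]ᵀ = Mᵀg.
Eliminating b: 4·(row 1) − 3·(row 2) gives 115·m = 4·92 − 3·8 = 344, so m = 344/115.
Then b = (8 − 3·(344/115))/4 = -28/115.

m = 2.991, b = -0.243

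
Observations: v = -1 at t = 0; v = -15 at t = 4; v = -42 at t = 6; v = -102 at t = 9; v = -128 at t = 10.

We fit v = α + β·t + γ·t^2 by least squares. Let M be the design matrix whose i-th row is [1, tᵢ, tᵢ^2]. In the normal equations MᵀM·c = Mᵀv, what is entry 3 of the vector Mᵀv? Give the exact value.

Entry 3 ↔ basis t^2, so (Mᵀv)_{3} = Σᵢ (t^2)·vᵢ = (0)·(-1) + (16)·(-15) + (36)·(-42) + (81)·(-102) + (100)·(-128) = -22814.

-22814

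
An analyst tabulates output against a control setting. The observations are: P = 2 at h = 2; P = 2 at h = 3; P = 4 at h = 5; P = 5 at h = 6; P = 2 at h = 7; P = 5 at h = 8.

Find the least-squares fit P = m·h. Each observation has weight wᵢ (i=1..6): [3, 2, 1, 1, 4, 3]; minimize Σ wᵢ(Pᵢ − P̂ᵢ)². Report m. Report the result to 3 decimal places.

Forming AᵀWA = [[479]] and AᵀWP = [250]ᵀ gives AᵀWA·[m]ᵀ = AᵀWP.
m = 250/479 = 0.521921.

m = 0.522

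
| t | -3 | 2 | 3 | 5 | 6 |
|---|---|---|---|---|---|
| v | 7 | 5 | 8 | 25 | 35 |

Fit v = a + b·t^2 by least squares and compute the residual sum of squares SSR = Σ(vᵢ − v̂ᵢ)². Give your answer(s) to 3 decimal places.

SSR = 5.083

From the data, Σ1 = 5, Σt^2 = 83, Σt^2·t^2 = 2099.
Right-hand side: Σv = 80, Σt^2·v = 2040.
MᵀM·[a, b]ᵀ = Mᵀv becomes [[5, 83]; [83, 2099]]·[a, b]ᵀ = [80, 2040]ᵀ.
Eliminating b: 2099·(row 1) − 83·(row 2) gives 3606·a = 2099·80 − 83·2040 = -1400, so a = -700/1803.
Then b = (2040 − 83·(-700/1803))/2099 = 1780/1803.
Residuals: -2699/1803, 865/601, -896/1803, 425/601, -275/1803; SSR = 9164/1803.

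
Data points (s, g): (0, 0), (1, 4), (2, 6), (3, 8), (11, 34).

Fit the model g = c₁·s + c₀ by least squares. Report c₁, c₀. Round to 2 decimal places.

Forming AᵀA = [[135, 17]; [17, 5]] and Aᵀg = [414, 52]ᵀ gives AᵀA·[c₁, c₀]ᵀ = Aᵀg.
Eliminating c₀: 5·(row 1) − 17·(row 2) gives 386·c₁ = 5·414 − 17·52 = 1186, so c₁ = 593/193.
Then c₀ = (52 − 17·(593/193))/5 = -9/193.

c₁ = 3.07, c₀ = -0.05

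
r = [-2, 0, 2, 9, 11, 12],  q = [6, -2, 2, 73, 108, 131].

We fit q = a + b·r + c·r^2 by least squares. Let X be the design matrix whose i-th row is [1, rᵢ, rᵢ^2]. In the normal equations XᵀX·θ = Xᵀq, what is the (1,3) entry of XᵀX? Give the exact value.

Row 1 ↔ basis 1, column 3 ↔ basis r^2, so (XᵀX)_{1,3} = Σᵢ r^2 = (1)·(4) + (1)·(0) + (1)·(4) + (1)·(81) + (1)·(121) + (1)·(144) = 354.

354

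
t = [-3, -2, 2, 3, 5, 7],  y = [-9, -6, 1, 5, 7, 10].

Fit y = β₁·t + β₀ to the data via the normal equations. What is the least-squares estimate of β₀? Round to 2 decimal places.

XᵀX·[β₁, β₀]ᵀ = Xᵀy reads: 100·β₁ + 12·β₀ = 161;  12·β₁ + 6·β₀ = 8.
(Σt·t = 100, Σt = 12, Σ1 = 6, Σt·y = 161, Σy = 8.)
Eliminating β₀: 6·(row 1) − 12·(row 2) gives 456·β₁ = 6·161 − 12·8 = 870, so β₁ = 145/76.
Then β₀ = (8 − 12·(145/76))/6 = -283/114.

β₀ = -2.48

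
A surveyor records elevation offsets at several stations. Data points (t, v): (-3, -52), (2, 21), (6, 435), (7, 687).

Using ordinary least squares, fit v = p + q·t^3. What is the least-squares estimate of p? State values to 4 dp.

p = 3.4938

AᵀA·[p, q]ᵀ = Aᵀv reads: 4·p + 540·q = 1091;  540·p + 165098·q = 331173.
(Σ1 = 4, Σt^3 = 540, Σt^3·t^3 = 165098, Σv = 1091, Σt^3·v = 331173.)
Eliminating q: 165098·(row 1) − 540·(row 2) gives 368792·p = 165098·1091 − 540·331173 = 1288498, so p = 644249/184396.
Then q = (331173 − 540·(644249/184396))/165098 = 91944/46099.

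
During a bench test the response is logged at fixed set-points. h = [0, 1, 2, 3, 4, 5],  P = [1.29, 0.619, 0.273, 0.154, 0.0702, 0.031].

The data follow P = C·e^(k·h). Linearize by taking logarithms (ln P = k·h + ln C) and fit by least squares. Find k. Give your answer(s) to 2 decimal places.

Taking logs, ln P = k·h + ln C, so regress ln P on h.
Sums: Σh = 15.0000, Σ(h)² = 55.0000, Σln P = -9.5243, Σh·ln P = -36.6831.
Normal system: [[55.0000, 15.0000]; [15.0000, 6]]·[k, ln C]ᵀ = [-36.6831, -9.5243]ᵀ.
Solving (det = 105.0000): k = -0.73557, ln C = 0.25154.

k = -0.74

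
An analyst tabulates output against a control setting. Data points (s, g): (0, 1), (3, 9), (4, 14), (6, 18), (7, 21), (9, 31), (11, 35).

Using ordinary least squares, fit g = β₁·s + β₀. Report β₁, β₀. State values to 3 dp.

β₁ = 3.175, β₀ = 0.288

Compute the Gram sums: Σs·s = 312, Σs = 40, Σ1 = 7.
Moment sums: Σs·g = 1002, Σg = 129.
Normal equations: [[312, 40]; [40, 7]]·[β₁, β₀]ᵀ = [1002, 129]ᵀ.
Eliminating β₀: 7·(row 1) − 40·(row 2) gives 584·β₁ = 7·1002 − 40·129 = 1854, so β₁ = 927/292.
Then β₀ = (129 − 40·(927/292))/7 = 21/73.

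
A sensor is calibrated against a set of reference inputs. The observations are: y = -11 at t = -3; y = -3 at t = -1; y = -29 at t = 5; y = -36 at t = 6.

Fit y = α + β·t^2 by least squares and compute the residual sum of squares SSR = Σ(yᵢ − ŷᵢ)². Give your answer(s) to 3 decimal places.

SSR = 7.348

Sums needed: Σ1 = 4, Σt^2 = 71, Σt^2·t^2 = 2003.
And Σy = -79, Σt^2·y = -2123.
So MᵀM·[α, β]ᵀ = Mᵀy: [[4, 71]; [71, 2003]]·[α, β]ᵀ = [-79, -2123]ᵀ.
Δ = 4·2003 − 71² = 2971.
α = ((-79)·2003 − 71·(-2123))/2971 = -7504/2971; β = (4·(-2123) − 71·(-79))/2971 = -2883/2971.
Residuals: 770/2971, 1474/2971, -6580/2971, 4336/2971; SSR = 21832/2971.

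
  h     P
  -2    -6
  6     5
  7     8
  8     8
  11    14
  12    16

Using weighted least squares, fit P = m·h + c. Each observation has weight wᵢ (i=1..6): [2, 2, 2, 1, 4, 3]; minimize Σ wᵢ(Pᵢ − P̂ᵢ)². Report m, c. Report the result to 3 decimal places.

m = 1.573, c = -3.359

The normal system XᵀWX·[m, c]ᵀ = XᵀWP is [[1158, 110]; [110, 14]]·[m, c]ᵀ = [1452, 126]ᵀ.
Determinant 1158·14 − 110² = 4112.
m = (1452·14 − 110·126)/4112 = 1617/1028; c = (1158·126 − 110·1452)/4112 = -3453/1028.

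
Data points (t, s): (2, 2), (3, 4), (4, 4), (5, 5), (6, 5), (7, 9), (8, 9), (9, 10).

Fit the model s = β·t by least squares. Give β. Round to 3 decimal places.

The normal system XᵀX·[β]ᵀ = Xᵀs is [[284]]·[β]ᵀ = [312]ᵀ.
β = 312/284 = 1.09859.

β = 1.099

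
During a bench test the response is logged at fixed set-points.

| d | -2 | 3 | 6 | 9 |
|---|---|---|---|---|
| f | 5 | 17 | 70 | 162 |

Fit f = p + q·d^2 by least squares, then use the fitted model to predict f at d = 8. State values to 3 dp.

MᵀM·[p, q]ᵀ = Mᵀf reads: 4·p + 130·q = 254;  130·p + 7954·q = 15815.
Eliminating q: 7954·(row 1) − 130·(row 2) gives 14916·p = 7954·254 − 130·15815 = -35634, so p = -5939/2486.
Then q = (15815 − 130·(-5939/2486))/7954 = 2520/1243.
At d = 8: f̂ = (-5939/2486)·(1) + (2520/1243)·(64) = 316621/2486.

f̂ = 127.362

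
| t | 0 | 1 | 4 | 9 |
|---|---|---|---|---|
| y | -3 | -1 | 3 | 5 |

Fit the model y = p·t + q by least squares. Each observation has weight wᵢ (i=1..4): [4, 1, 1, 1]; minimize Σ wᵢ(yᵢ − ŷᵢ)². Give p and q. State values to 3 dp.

Entries of AᵀWA: Σwᵢ·t·t = 98, Σwᵢ·t = 14, Σwᵢ·1 = 7.
For AᵀWy: Σwᵢ·t·y = 56, Σwᵢ·y = -5.
AᵀWA·[p, q]ᵀ = AᵀWy becomes [[98, 14]; [14, 7]]·[p, q]ᵀ = [56, -5]ᵀ.
Δ = 98·7 − 14² = 490.
p = (56·7 − 14·(-5))/490 = 33/35; q = (98·(-5) − 14·56)/490 = -13/5.

p = 0.943, q = -2.600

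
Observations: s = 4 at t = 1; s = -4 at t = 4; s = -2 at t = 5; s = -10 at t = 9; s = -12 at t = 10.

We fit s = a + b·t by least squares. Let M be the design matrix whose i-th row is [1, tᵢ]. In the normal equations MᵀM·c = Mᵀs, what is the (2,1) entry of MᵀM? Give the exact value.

Row 2 ↔ basis t, column 1 ↔ basis 1, so (MᵀM)_{2,1} = Σᵢ t = (1)·(1) + (4)·(1) + (5)·(1) + (9)·(1) + (10)·(1) = 29.

29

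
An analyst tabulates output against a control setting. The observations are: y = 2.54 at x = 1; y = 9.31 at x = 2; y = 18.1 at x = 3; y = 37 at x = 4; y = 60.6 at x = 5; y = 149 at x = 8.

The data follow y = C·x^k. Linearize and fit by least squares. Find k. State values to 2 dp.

With ln yᵢ as the transformed response and ln xᵢ as the regressor:
AᵀA = [[10.5236, 6.8669]; [6.8669, 6]], rhs = [26.7448, 18.7783]ᵀ  (here Σln x = 6.8669, Σ(ln x)² = 10.5236, Σln y = 18.7783, Σln x·ln y = 26.7448).
Slope k = (n·Σln x·ln y − Σln x·Σln y)/(n·Σ(ln x)² − (Σln x)²) = (6·26.7448 − 6.8669·18.7783)/15.9867 = 1.97158; ln C = (Σln y − k·Σln x)/n = 0.87327.

k = 1.97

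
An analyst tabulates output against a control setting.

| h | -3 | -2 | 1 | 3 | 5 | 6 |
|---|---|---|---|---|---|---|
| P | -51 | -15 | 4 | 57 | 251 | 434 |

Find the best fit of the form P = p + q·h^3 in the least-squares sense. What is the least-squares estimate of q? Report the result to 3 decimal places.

With design matrix A, AᵀA = [[6, 334]; [334, 63804]] and AᵀP = [680, 128159]ᵀ.
det = 6·63804 − 334² = 271268.
p = (680·63804 − 334·128159)/271268 = 290807/135634; q = (6·128159 − 334·680)/271268 = 270917/135634.

q = 1.997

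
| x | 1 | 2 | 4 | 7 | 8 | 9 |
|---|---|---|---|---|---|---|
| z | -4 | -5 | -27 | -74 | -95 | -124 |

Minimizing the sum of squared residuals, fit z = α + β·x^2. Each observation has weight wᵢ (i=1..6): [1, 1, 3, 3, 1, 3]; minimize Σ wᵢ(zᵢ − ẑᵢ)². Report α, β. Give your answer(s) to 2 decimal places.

The normal equations are: 12·α + 507·β = -779;  507·α + 31767·β = -48410.
(Σwᵢ·1 = 12, Σwᵢ·x^2 = 507, Σwᵢ·x^2·x^2 = 31767, Σwᵢ·z = -779, Σwᵢ·x^2·z = -48410.)
det = 12·31767 − 507² = 124155.
α = ((-779)·31767 − 507·(-48410))/124155 = -67541/41385; β = (12·(-48410) − 507·(-779))/124155 = -20663/13795.

α = -1.63, β = -1.50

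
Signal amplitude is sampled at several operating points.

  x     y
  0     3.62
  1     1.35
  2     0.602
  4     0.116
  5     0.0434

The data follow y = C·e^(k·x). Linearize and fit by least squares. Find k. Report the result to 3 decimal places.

Taking logs, ln y = k·x + ln C, so regress ln y on x.
Over the data: Σx = 12.0000, Σ(x)² = 46.0000, Σln y = -4.2124, Σx·ln y = -25.0180.
Normal system: [[46.0000, 12.0000]; [12.0000, 5]]·[k, ln C]ᵀ = [-25.0180, -4.2124]ᵀ.
Solving (det = 86.0000): k = -0.86676, ln C = 1.23775.

k = -0.867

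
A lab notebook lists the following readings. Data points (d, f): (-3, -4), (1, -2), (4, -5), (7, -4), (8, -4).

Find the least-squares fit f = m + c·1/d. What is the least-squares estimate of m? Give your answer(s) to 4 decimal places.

m = -4.1858

Normal-equation sums: Σ1 = 5, Σ1/d = 199/168, Σ1/d·1/d = 34141/28224.
And Σf = -19, Σ1/d·f = -251/84.
Δ = 5·(34141/28224) − (199/168)² = 4097/882.
m = ((-19)·(34141/28224) − (199/168)·(-251/84))/(4097/882) = -548781/131104; c = (5·(-251/84) − (199/168)·(-19))/(4097/882) = 26691/16388.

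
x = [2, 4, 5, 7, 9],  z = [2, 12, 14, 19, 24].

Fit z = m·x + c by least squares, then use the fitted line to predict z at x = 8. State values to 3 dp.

Entries of AᵀA: Σx·x = 175, Σx = 27, Σ1 = 5.
For Aᵀz: Σx·z = 471, Σz = 71.
So AᵀA·[m, c]ᵀ = Aᵀz: [[175, 27]; [27, 5]]·[m, c]ᵀ = [471, 71]ᵀ.
Eliminating c: 5·(row 1) − 27·(row 2) gives 146·m = 5·471 − 27·71 = 438, so m = 3.
Then c = (71 − 27·3)/5 = -2.
At x = 8: ẑ = (3)·(8) + (-2)·(1) = 22.

ẑ = 22.000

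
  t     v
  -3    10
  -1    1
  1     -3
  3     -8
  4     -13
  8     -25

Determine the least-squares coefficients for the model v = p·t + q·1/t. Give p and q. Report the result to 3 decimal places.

Normal-equation sums: Σt·t = 100, Σt·1/t = 6, Σ1/t·1/t = 1325/576.
And Σt·v = -310, Σ1/t·v = -131/8.
So XᵀX·[p, q]ᵀ = Xᵀv: [[100, 6]; [6, 1325/576]]·[p, q]ᵀ = [-310, -131/8]ᵀ.
Eliminating q: (1325/576)·(row 1) − 6·(row 2) gives (27941/144)·p = (1325/576)·(-310) − 6·(-131/8) = -177079/288, so p = -177079/55882.
Then q = ((-131/8) − 6·(-177079/55882))/(1325/576) = 32040/27941.

p = -3.169, q = 1.147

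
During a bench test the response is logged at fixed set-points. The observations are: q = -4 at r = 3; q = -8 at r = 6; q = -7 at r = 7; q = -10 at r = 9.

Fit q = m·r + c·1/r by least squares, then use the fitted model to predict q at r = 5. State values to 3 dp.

Entries of XᵀX: Σr·r = 175, Σr·1/r = 4, Σ1/r·1/r = 2725/15876.
For Xᵀq: Σr·q = -199, Σ1/r·q = -43/9.
So XᵀX·[m, c]ᵀ = Xᵀq: [[175, 4]; [4, 2725/15876]]·[m, c]ᵀ = [-199, -43/9]ᵀ.
det = 175·(2725/15876) − 4² = 31837/2268.
m = ((-199)·(2725/15876) − 4·(-43/9))/(31837/2268) = -238867/222859; c = (175·(-43/9) − 4·(-199))/(31837/2268) = -90972/31837.
At r = 5: q̂ = (-238867/222859)·(5) + (-90972/31837)·(1/5) = -6608479/1114295.

q̂ = -5.931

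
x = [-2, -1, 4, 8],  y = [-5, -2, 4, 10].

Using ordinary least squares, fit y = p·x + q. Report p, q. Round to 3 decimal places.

p = 1.425, q = -1.456

MᵀM·[p, q]ᵀ = Mᵀy reads: 85·p + 9·q = 108;  9·p + 4·q = 7.
(Σx·x = 85, Σx = 9, Σ1 = 4, Σx·y = 108, Σy = 7.)
Δ = 85·4 − 9² = 259.
p = (108·4 − 9·7)/259 = 369/259; q = (85·7 − 9·108)/259 = -377/259.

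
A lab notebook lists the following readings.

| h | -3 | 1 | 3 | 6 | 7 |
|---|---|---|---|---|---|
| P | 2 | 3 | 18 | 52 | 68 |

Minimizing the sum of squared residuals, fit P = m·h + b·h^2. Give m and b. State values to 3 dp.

Entries of MᵀM: Σh·h = 104, Σh·h^2 = 560, Σh^2·h^2 = 3860.
Moment sums: Σh·P = 839, Σh^2·P = 5387.
Normal equations: [[104, 560]; [560, 3860]]·[m, b]ᵀ = [839, 5387]ᵀ.
Eliminating b: 3860·(row 1) − 560·(row 2) gives 87840·m = 3860·839 − 560·5387 = 221820, so m = 3697/1464.
Then b = (5387 − 560·(3697/1464))/3860 = 3767/3660.

m = 2.525, b = 1.029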